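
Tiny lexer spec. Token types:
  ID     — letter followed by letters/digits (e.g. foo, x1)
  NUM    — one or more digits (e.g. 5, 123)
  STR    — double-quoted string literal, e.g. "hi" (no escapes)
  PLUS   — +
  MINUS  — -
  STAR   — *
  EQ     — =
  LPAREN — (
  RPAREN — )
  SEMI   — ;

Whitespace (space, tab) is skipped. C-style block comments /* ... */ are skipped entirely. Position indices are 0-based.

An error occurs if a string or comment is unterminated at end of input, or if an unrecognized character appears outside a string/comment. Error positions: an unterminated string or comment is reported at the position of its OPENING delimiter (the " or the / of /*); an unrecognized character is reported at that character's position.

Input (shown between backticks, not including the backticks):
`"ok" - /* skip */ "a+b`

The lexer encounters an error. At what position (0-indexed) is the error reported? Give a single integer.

Answer: 18

Derivation:
pos=0: enter STRING mode
pos=0: emit STR "ok" (now at pos=4)
pos=5: emit MINUS '-'
pos=7: enter COMMENT mode (saw '/*')
exit COMMENT mode (now at pos=17)
pos=18: enter STRING mode
pos=18: ERROR — unterminated string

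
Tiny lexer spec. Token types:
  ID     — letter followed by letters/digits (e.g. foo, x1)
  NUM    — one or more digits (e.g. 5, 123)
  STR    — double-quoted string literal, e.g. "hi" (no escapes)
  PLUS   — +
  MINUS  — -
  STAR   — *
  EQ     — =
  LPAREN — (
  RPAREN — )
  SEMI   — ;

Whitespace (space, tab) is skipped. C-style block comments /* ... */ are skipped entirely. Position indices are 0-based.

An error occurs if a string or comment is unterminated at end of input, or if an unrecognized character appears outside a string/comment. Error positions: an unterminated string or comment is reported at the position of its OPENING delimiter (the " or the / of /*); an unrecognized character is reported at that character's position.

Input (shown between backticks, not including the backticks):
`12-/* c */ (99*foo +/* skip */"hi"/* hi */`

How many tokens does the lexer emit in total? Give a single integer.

pos=0: emit NUM '12' (now at pos=2)
pos=2: emit MINUS '-'
pos=3: enter COMMENT mode (saw '/*')
exit COMMENT mode (now at pos=10)
pos=11: emit LPAREN '('
pos=12: emit NUM '99' (now at pos=14)
pos=14: emit STAR '*'
pos=15: emit ID 'foo' (now at pos=18)
pos=19: emit PLUS '+'
pos=20: enter COMMENT mode (saw '/*')
exit COMMENT mode (now at pos=30)
pos=30: enter STRING mode
pos=30: emit STR "hi" (now at pos=34)
pos=34: enter COMMENT mode (saw '/*')
exit COMMENT mode (now at pos=42)
DONE. 8 tokens: [NUM, MINUS, LPAREN, NUM, STAR, ID, PLUS, STR]

Answer: 8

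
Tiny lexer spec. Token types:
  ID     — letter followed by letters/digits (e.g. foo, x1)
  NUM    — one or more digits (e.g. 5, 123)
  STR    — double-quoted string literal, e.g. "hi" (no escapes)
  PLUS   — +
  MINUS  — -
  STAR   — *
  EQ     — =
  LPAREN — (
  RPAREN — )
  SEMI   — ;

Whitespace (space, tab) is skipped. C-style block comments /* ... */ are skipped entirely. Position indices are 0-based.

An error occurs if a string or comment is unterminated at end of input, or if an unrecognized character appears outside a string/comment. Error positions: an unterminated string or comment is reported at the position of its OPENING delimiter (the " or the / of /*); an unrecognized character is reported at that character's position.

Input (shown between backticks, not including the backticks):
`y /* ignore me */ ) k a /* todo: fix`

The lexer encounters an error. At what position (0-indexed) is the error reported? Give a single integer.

pos=0: emit ID 'y' (now at pos=1)
pos=2: enter COMMENT mode (saw '/*')
exit COMMENT mode (now at pos=17)
pos=18: emit RPAREN ')'
pos=20: emit ID 'k' (now at pos=21)
pos=22: emit ID 'a' (now at pos=23)
pos=24: enter COMMENT mode (saw '/*')
pos=24: ERROR — unterminated comment (reached EOF)

Answer: 24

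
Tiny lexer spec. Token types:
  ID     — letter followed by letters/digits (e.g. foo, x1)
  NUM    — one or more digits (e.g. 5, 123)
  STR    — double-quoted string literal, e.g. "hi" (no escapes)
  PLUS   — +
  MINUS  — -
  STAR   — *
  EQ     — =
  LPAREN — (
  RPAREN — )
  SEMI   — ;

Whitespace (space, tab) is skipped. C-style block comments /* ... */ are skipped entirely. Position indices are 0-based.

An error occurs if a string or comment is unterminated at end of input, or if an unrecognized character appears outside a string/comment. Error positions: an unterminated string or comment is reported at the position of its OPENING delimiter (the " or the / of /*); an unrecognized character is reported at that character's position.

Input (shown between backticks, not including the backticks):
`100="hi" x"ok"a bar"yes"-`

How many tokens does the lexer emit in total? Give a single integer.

Answer: 9

Derivation:
pos=0: emit NUM '100' (now at pos=3)
pos=3: emit EQ '='
pos=4: enter STRING mode
pos=4: emit STR "hi" (now at pos=8)
pos=9: emit ID 'x' (now at pos=10)
pos=10: enter STRING mode
pos=10: emit STR "ok" (now at pos=14)
pos=14: emit ID 'a' (now at pos=15)
pos=16: emit ID 'bar' (now at pos=19)
pos=19: enter STRING mode
pos=19: emit STR "yes" (now at pos=24)
pos=24: emit MINUS '-'
DONE. 9 tokens: [NUM, EQ, STR, ID, STR, ID, ID, STR, MINUS]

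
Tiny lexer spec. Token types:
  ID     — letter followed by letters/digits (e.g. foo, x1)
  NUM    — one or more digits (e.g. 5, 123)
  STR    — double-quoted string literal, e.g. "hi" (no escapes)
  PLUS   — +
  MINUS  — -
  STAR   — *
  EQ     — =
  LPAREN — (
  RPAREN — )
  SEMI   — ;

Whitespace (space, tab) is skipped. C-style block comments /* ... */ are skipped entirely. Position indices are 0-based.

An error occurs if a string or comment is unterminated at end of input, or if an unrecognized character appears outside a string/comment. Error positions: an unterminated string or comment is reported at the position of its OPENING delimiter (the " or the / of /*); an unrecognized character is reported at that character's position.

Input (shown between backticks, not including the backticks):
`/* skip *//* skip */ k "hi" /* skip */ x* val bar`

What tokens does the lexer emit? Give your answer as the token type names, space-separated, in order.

Answer: ID STR ID STAR ID ID

Derivation:
pos=0: enter COMMENT mode (saw '/*')
exit COMMENT mode (now at pos=10)
pos=10: enter COMMENT mode (saw '/*')
exit COMMENT mode (now at pos=20)
pos=21: emit ID 'k' (now at pos=22)
pos=23: enter STRING mode
pos=23: emit STR "hi" (now at pos=27)
pos=28: enter COMMENT mode (saw '/*')
exit COMMENT mode (now at pos=38)
pos=39: emit ID 'x' (now at pos=40)
pos=40: emit STAR '*'
pos=42: emit ID 'val' (now at pos=45)
pos=46: emit ID 'bar' (now at pos=49)
DONE. 6 tokens: [ID, STR, ID, STAR, ID, ID]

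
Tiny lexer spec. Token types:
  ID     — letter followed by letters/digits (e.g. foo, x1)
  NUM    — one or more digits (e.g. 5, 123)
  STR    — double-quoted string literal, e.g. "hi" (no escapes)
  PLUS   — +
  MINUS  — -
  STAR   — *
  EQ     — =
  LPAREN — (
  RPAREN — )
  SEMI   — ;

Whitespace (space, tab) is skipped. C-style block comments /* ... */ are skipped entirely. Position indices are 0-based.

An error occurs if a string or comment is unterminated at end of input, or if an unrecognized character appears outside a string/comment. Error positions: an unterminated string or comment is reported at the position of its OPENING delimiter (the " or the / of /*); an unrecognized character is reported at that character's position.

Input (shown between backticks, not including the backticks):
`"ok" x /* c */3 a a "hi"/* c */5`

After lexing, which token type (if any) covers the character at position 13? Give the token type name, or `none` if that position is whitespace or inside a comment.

pos=0: enter STRING mode
pos=0: emit STR "ok" (now at pos=4)
pos=5: emit ID 'x' (now at pos=6)
pos=7: enter COMMENT mode (saw '/*')
exit COMMENT mode (now at pos=14)
pos=14: emit NUM '3' (now at pos=15)
pos=16: emit ID 'a' (now at pos=17)
pos=18: emit ID 'a' (now at pos=19)
pos=20: enter STRING mode
pos=20: emit STR "hi" (now at pos=24)
pos=24: enter COMMENT mode (saw '/*')
exit COMMENT mode (now at pos=31)
pos=31: emit NUM '5' (now at pos=32)
DONE. 7 tokens: [STR, ID, NUM, ID, ID, STR, NUM]
Position 13: char is '/' -> none

Answer: none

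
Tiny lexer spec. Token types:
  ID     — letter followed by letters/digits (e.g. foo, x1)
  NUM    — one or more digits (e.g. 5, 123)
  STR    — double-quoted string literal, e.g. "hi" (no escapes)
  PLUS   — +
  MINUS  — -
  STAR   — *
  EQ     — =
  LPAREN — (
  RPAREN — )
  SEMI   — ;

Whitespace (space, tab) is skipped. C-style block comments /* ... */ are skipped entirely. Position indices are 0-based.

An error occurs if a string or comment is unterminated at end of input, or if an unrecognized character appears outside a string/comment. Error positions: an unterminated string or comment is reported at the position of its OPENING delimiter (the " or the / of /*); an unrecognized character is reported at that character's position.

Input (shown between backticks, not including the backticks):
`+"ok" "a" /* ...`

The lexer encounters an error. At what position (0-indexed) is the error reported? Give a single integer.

Answer: 10

Derivation:
pos=0: emit PLUS '+'
pos=1: enter STRING mode
pos=1: emit STR "ok" (now at pos=5)
pos=6: enter STRING mode
pos=6: emit STR "a" (now at pos=9)
pos=10: enter COMMENT mode (saw '/*')
pos=10: ERROR — unterminated comment (reached EOF)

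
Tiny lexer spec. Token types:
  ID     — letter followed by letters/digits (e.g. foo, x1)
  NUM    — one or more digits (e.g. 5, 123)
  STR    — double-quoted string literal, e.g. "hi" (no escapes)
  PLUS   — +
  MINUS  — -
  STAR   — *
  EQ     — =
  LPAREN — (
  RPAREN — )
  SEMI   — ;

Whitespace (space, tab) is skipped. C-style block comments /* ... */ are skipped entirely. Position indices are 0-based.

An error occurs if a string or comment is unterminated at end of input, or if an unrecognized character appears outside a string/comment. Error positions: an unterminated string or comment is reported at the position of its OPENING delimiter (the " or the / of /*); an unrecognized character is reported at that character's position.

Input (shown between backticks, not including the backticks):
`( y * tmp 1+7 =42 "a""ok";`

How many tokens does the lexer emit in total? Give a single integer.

pos=0: emit LPAREN '('
pos=2: emit ID 'y' (now at pos=3)
pos=4: emit STAR '*'
pos=6: emit ID 'tmp' (now at pos=9)
pos=10: emit NUM '1' (now at pos=11)
pos=11: emit PLUS '+'
pos=12: emit NUM '7' (now at pos=13)
pos=14: emit EQ '='
pos=15: emit NUM '42' (now at pos=17)
pos=18: enter STRING mode
pos=18: emit STR "a" (now at pos=21)
pos=21: enter STRING mode
pos=21: emit STR "ok" (now at pos=25)
pos=25: emit SEMI ';'
DONE. 12 tokens: [LPAREN, ID, STAR, ID, NUM, PLUS, NUM, EQ, NUM, STR, STR, SEMI]

Answer: 12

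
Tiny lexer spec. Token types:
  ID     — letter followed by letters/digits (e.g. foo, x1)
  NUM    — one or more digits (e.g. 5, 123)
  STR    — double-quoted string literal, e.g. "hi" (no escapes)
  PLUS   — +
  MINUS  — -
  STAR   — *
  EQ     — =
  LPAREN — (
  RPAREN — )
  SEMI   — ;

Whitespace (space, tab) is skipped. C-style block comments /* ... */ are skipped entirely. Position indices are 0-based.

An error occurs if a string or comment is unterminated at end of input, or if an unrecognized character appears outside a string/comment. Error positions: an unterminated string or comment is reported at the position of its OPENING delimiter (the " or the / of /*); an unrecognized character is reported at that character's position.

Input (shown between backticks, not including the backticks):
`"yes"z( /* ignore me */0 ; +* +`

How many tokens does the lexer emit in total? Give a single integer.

Answer: 8

Derivation:
pos=0: enter STRING mode
pos=0: emit STR "yes" (now at pos=5)
pos=5: emit ID 'z' (now at pos=6)
pos=6: emit LPAREN '('
pos=8: enter COMMENT mode (saw '/*')
exit COMMENT mode (now at pos=23)
pos=23: emit NUM '0' (now at pos=24)
pos=25: emit SEMI ';'
pos=27: emit PLUS '+'
pos=28: emit STAR '*'
pos=30: emit PLUS '+'
DONE. 8 tokens: [STR, ID, LPAREN, NUM, SEMI, PLUS, STAR, PLUS]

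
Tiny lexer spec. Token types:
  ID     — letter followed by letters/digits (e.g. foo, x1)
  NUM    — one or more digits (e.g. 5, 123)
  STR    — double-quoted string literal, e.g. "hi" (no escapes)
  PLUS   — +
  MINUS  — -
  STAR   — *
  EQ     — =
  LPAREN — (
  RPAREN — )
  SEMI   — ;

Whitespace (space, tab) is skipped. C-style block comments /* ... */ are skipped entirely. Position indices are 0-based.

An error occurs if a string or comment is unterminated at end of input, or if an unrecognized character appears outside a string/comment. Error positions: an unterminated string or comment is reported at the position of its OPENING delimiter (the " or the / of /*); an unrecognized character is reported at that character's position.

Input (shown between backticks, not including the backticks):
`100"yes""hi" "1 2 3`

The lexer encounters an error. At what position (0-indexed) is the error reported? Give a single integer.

pos=0: emit NUM '100' (now at pos=3)
pos=3: enter STRING mode
pos=3: emit STR "yes" (now at pos=8)
pos=8: enter STRING mode
pos=8: emit STR "hi" (now at pos=12)
pos=13: enter STRING mode
pos=13: ERROR — unterminated string

Answer: 13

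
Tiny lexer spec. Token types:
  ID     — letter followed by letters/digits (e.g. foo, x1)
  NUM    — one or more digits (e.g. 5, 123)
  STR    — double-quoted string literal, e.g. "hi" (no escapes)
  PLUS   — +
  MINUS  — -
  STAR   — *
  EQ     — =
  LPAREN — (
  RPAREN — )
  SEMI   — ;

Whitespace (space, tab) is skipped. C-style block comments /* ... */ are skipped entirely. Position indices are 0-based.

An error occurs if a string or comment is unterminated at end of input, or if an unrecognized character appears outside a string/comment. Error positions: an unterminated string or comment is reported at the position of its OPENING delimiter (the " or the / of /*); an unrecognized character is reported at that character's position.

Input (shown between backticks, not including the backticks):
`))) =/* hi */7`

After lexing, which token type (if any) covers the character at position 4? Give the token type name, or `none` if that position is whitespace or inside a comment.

pos=0: emit RPAREN ')'
pos=1: emit RPAREN ')'
pos=2: emit RPAREN ')'
pos=4: emit EQ '='
pos=5: enter COMMENT mode (saw '/*')
exit COMMENT mode (now at pos=13)
pos=13: emit NUM '7' (now at pos=14)
DONE. 5 tokens: [RPAREN, RPAREN, RPAREN, EQ, NUM]
Position 4: char is '=' -> EQ

Answer: EQ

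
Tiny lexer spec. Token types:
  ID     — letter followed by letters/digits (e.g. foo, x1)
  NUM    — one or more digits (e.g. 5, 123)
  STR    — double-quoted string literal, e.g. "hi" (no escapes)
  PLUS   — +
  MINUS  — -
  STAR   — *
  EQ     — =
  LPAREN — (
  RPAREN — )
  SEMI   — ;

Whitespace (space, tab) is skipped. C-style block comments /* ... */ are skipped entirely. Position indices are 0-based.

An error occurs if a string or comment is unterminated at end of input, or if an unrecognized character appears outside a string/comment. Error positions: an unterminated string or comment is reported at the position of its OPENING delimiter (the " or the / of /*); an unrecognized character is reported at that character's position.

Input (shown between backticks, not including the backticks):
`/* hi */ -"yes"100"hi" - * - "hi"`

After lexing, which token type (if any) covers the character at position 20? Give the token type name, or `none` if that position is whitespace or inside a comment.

Answer: STR

Derivation:
pos=0: enter COMMENT mode (saw '/*')
exit COMMENT mode (now at pos=8)
pos=9: emit MINUS '-'
pos=10: enter STRING mode
pos=10: emit STR "yes" (now at pos=15)
pos=15: emit NUM '100' (now at pos=18)
pos=18: enter STRING mode
pos=18: emit STR "hi" (now at pos=22)
pos=23: emit MINUS '-'
pos=25: emit STAR '*'
pos=27: emit MINUS '-'
pos=29: enter STRING mode
pos=29: emit STR "hi" (now at pos=33)
DONE. 8 tokens: [MINUS, STR, NUM, STR, MINUS, STAR, MINUS, STR]
Position 20: char is 'i' -> STR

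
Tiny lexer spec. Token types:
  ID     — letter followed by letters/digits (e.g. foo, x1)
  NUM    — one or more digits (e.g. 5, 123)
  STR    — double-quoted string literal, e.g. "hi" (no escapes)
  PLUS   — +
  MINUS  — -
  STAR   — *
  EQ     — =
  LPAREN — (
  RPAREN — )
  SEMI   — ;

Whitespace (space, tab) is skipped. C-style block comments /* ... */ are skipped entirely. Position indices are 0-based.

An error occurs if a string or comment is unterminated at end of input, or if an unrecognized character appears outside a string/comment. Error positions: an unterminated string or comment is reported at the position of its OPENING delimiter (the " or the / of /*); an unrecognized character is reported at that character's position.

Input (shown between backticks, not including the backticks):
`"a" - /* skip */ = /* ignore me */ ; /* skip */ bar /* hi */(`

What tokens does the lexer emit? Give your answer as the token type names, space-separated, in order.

pos=0: enter STRING mode
pos=0: emit STR "a" (now at pos=3)
pos=4: emit MINUS '-'
pos=6: enter COMMENT mode (saw '/*')
exit COMMENT mode (now at pos=16)
pos=17: emit EQ '='
pos=19: enter COMMENT mode (saw '/*')
exit COMMENT mode (now at pos=34)
pos=35: emit SEMI ';'
pos=37: enter COMMENT mode (saw '/*')
exit COMMENT mode (now at pos=47)
pos=48: emit ID 'bar' (now at pos=51)
pos=52: enter COMMENT mode (saw '/*')
exit COMMENT mode (now at pos=60)
pos=60: emit LPAREN '('
DONE. 6 tokens: [STR, MINUS, EQ, SEMI, ID, LPAREN]

Answer: STR MINUS EQ SEMI ID LPAREN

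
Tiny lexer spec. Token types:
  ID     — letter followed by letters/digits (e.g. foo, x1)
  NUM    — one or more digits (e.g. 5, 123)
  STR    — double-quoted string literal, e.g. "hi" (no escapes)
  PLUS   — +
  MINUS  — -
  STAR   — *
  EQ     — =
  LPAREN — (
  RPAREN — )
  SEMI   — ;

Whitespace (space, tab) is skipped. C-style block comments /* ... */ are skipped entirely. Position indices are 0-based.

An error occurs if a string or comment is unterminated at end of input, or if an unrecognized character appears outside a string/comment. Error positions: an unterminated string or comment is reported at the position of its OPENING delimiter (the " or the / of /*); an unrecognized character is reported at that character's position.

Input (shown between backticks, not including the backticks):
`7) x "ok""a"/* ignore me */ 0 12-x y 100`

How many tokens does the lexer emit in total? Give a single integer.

Answer: 11

Derivation:
pos=0: emit NUM '7' (now at pos=1)
pos=1: emit RPAREN ')'
pos=3: emit ID 'x' (now at pos=4)
pos=5: enter STRING mode
pos=5: emit STR "ok" (now at pos=9)
pos=9: enter STRING mode
pos=9: emit STR "a" (now at pos=12)
pos=12: enter COMMENT mode (saw '/*')
exit COMMENT mode (now at pos=27)
pos=28: emit NUM '0' (now at pos=29)
pos=30: emit NUM '12' (now at pos=32)
pos=32: emit MINUS '-'
pos=33: emit ID 'x' (now at pos=34)
pos=35: emit ID 'y' (now at pos=36)
pos=37: emit NUM '100' (now at pos=40)
DONE. 11 tokens: [NUM, RPAREN, ID, STR, STR, NUM, NUM, MINUS, ID, ID, NUM]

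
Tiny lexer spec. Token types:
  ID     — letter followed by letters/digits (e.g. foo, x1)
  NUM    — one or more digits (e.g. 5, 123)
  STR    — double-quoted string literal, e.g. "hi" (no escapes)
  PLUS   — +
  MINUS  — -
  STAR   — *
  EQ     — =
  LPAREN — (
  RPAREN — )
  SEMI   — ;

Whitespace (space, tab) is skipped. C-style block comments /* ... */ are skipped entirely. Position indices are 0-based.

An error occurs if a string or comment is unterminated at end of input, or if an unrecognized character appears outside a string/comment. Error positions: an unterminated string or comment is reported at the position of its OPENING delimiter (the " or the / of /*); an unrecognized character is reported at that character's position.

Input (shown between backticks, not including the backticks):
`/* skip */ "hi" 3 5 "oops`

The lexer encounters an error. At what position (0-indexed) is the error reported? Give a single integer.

Answer: 20

Derivation:
pos=0: enter COMMENT mode (saw '/*')
exit COMMENT mode (now at pos=10)
pos=11: enter STRING mode
pos=11: emit STR "hi" (now at pos=15)
pos=16: emit NUM '3' (now at pos=17)
pos=18: emit NUM '5' (now at pos=19)
pos=20: enter STRING mode
pos=20: ERROR — unterminated string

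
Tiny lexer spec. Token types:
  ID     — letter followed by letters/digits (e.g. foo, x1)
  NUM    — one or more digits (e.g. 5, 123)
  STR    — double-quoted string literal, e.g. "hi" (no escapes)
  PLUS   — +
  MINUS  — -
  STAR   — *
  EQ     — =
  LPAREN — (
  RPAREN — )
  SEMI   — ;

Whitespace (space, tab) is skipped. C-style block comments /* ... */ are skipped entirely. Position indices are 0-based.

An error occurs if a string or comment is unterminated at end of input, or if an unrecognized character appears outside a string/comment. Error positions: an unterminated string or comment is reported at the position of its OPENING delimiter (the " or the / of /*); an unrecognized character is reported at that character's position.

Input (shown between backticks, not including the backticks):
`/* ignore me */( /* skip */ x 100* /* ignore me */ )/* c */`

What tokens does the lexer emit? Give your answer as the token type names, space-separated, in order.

Answer: LPAREN ID NUM STAR RPAREN

Derivation:
pos=0: enter COMMENT mode (saw '/*')
exit COMMENT mode (now at pos=15)
pos=15: emit LPAREN '('
pos=17: enter COMMENT mode (saw '/*')
exit COMMENT mode (now at pos=27)
pos=28: emit ID 'x' (now at pos=29)
pos=30: emit NUM '100' (now at pos=33)
pos=33: emit STAR '*'
pos=35: enter COMMENT mode (saw '/*')
exit COMMENT mode (now at pos=50)
pos=51: emit RPAREN ')'
pos=52: enter COMMENT mode (saw '/*')
exit COMMENT mode (now at pos=59)
DONE. 5 tokens: [LPAREN, ID, NUM, STAR, RPAREN]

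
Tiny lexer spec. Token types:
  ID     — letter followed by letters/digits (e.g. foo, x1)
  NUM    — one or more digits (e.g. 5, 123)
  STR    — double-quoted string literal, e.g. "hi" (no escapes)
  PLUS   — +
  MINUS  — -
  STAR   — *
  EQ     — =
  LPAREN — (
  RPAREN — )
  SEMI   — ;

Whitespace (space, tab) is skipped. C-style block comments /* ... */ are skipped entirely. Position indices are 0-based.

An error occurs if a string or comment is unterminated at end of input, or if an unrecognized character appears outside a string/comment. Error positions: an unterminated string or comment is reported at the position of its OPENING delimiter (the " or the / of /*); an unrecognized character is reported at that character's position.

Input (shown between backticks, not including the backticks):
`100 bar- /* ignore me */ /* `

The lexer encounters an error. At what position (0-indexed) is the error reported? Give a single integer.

pos=0: emit NUM '100' (now at pos=3)
pos=4: emit ID 'bar' (now at pos=7)
pos=7: emit MINUS '-'
pos=9: enter COMMENT mode (saw '/*')
exit COMMENT mode (now at pos=24)
pos=25: enter COMMENT mode (saw '/*')
pos=25: ERROR — unterminated comment (reached EOF)

Answer: 25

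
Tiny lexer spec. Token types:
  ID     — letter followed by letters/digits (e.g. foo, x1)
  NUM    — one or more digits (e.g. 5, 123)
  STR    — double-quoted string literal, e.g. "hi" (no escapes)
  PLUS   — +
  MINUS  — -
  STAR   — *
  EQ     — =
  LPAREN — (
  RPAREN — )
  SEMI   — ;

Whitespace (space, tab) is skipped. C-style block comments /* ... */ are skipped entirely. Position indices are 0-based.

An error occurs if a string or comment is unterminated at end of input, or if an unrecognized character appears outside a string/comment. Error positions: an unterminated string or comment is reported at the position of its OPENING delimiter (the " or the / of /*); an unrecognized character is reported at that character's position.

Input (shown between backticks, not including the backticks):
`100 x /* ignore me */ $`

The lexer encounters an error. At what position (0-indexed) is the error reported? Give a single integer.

Answer: 22

Derivation:
pos=0: emit NUM '100' (now at pos=3)
pos=4: emit ID 'x' (now at pos=5)
pos=6: enter COMMENT mode (saw '/*')
exit COMMENT mode (now at pos=21)
pos=22: ERROR — unrecognized char '$'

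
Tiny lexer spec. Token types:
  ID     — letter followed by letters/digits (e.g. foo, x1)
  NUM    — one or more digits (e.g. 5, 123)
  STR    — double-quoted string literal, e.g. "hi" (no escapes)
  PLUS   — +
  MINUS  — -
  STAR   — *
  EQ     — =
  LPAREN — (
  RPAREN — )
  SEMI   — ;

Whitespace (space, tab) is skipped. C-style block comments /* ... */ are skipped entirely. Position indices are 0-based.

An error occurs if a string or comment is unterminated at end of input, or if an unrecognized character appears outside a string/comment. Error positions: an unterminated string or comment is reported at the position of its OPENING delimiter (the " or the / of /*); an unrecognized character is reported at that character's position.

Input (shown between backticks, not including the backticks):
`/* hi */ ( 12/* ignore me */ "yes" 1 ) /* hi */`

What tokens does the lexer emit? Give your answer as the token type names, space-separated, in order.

Answer: LPAREN NUM STR NUM RPAREN

Derivation:
pos=0: enter COMMENT mode (saw '/*')
exit COMMENT mode (now at pos=8)
pos=9: emit LPAREN '('
pos=11: emit NUM '12' (now at pos=13)
pos=13: enter COMMENT mode (saw '/*')
exit COMMENT mode (now at pos=28)
pos=29: enter STRING mode
pos=29: emit STR "yes" (now at pos=34)
pos=35: emit NUM '1' (now at pos=36)
pos=37: emit RPAREN ')'
pos=39: enter COMMENT mode (saw '/*')
exit COMMENT mode (now at pos=47)
DONE. 5 tokens: [LPAREN, NUM, STR, NUM, RPAREN]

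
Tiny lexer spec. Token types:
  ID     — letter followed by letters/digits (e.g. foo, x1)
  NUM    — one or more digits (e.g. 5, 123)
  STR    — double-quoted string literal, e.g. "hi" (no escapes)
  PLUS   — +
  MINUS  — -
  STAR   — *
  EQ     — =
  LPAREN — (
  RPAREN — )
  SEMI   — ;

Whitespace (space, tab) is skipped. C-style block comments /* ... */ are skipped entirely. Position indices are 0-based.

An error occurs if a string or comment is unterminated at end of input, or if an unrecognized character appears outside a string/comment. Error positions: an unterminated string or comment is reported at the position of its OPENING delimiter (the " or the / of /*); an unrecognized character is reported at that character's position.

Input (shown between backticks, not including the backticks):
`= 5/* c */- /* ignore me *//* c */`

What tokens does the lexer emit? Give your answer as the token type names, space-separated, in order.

Answer: EQ NUM MINUS

Derivation:
pos=0: emit EQ '='
pos=2: emit NUM '5' (now at pos=3)
pos=3: enter COMMENT mode (saw '/*')
exit COMMENT mode (now at pos=10)
pos=10: emit MINUS '-'
pos=12: enter COMMENT mode (saw '/*')
exit COMMENT mode (now at pos=27)
pos=27: enter COMMENT mode (saw '/*')
exit COMMENT mode (now at pos=34)
DONE. 3 tokens: [EQ, NUM, MINUS]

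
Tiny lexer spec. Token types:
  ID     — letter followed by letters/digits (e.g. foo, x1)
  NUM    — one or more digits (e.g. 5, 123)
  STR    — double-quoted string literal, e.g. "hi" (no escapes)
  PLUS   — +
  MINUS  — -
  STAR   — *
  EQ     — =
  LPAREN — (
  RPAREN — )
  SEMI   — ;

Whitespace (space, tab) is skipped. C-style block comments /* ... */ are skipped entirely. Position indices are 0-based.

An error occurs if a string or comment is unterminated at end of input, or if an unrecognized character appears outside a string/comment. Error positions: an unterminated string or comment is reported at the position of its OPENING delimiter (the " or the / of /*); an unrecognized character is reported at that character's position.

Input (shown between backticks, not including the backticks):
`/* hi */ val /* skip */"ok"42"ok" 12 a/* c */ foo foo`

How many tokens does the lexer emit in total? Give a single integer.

pos=0: enter COMMENT mode (saw '/*')
exit COMMENT mode (now at pos=8)
pos=9: emit ID 'val' (now at pos=12)
pos=13: enter COMMENT mode (saw '/*')
exit COMMENT mode (now at pos=23)
pos=23: enter STRING mode
pos=23: emit STR "ok" (now at pos=27)
pos=27: emit NUM '42' (now at pos=29)
pos=29: enter STRING mode
pos=29: emit STR "ok" (now at pos=33)
pos=34: emit NUM '12' (now at pos=36)
pos=37: emit ID 'a' (now at pos=38)
pos=38: enter COMMENT mode (saw '/*')
exit COMMENT mode (now at pos=45)
pos=46: emit ID 'foo' (now at pos=49)
pos=50: emit ID 'foo' (now at pos=53)
DONE. 8 tokens: [ID, STR, NUM, STR, NUM, ID, ID, ID]

Answer: 8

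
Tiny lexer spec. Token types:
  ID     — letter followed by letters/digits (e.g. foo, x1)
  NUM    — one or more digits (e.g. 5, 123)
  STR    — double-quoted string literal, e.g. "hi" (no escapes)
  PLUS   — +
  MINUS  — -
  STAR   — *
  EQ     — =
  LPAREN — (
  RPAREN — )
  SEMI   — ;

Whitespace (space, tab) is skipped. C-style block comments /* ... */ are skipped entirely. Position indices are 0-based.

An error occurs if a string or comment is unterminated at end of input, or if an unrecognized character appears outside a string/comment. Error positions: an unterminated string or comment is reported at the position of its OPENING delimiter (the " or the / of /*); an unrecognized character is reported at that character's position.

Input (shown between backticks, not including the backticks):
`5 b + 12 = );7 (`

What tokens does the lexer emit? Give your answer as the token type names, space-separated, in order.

pos=0: emit NUM '5' (now at pos=1)
pos=2: emit ID 'b' (now at pos=3)
pos=4: emit PLUS '+'
pos=6: emit NUM '12' (now at pos=8)
pos=9: emit EQ '='
pos=11: emit RPAREN ')'
pos=12: emit SEMI ';'
pos=13: emit NUM '7' (now at pos=14)
pos=15: emit LPAREN '('
DONE. 9 tokens: [NUM, ID, PLUS, NUM, EQ, RPAREN, SEMI, NUM, LPAREN]

Answer: NUM ID PLUS NUM EQ RPAREN SEMI NUM LPAREN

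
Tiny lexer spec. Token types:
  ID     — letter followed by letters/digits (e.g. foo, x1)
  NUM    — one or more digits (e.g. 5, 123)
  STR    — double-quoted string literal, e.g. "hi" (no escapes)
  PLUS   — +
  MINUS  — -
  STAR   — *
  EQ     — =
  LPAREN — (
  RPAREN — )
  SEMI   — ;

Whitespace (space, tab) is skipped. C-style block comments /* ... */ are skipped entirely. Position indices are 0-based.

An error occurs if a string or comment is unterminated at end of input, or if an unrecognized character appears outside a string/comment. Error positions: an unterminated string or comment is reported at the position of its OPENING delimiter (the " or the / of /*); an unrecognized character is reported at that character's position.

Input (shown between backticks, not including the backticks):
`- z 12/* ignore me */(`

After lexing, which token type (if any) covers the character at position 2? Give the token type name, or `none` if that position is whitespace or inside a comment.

Answer: ID

Derivation:
pos=0: emit MINUS '-'
pos=2: emit ID 'z' (now at pos=3)
pos=4: emit NUM '12' (now at pos=6)
pos=6: enter COMMENT mode (saw '/*')
exit COMMENT mode (now at pos=21)
pos=21: emit LPAREN '('
DONE. 4 tokens: [MINUS, ID, NUM, LPAREN]
Position 2: char is 'z' -> ID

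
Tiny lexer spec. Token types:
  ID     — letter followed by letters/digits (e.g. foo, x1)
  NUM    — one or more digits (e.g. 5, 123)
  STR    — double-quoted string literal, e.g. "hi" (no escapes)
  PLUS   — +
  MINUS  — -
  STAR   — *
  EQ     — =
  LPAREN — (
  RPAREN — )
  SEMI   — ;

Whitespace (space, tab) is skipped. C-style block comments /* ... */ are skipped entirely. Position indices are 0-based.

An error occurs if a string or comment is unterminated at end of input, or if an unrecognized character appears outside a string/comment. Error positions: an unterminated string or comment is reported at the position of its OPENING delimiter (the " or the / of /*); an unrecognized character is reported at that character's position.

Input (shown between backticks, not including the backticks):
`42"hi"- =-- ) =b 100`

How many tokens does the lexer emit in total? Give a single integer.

Answer: 10

Derivation:
pos=0: emit NUM '42' (now at pos=2)
pos=2: enter STRING mode
pos=2: emit STR "hi" (now at pos=6)
pos=6: emit MINUS '-'
pos=8: emit EQ '='
pos=9: emit MINUS '-'
pos=10: emit MINUS '-'
pos=12: emit RPAREN ')'
pos=14: emit EQ '='
pos=15: emit ID 'b' (now at pos=16)
pos=17: emit NUM '100' (now at pos=20)
DONE. 10 tokens: [NUM, STR, MINUS, EQ, MINUS, MINUS, RPAREN, EQ, ID, NUM]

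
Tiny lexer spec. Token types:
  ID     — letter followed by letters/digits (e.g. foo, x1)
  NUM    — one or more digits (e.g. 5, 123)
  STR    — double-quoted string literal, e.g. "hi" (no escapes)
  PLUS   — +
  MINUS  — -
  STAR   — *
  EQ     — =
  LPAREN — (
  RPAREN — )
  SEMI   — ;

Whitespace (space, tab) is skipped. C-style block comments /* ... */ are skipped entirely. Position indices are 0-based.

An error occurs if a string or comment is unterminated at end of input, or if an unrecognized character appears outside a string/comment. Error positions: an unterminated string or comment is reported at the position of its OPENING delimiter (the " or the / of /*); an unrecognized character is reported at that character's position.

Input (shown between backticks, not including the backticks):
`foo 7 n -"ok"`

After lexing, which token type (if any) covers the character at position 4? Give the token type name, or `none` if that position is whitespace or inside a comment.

Answer: NUM

Derivation:
pos=0: emit ID 'foo' (now at pos=3)
pos=4: emit NUM '7' (now at pos=5)
pos=6: emit ID 'n' (now at pos=7)
pos=8: emit MINUS '-'
pos=9: enter STRING mode
pos=9: emit STR "ok" (now at pos=13)
DONE. 5 tokens: [ID, NUM, ID, MINUS, STR]
Position 4: char is '7' -> NUM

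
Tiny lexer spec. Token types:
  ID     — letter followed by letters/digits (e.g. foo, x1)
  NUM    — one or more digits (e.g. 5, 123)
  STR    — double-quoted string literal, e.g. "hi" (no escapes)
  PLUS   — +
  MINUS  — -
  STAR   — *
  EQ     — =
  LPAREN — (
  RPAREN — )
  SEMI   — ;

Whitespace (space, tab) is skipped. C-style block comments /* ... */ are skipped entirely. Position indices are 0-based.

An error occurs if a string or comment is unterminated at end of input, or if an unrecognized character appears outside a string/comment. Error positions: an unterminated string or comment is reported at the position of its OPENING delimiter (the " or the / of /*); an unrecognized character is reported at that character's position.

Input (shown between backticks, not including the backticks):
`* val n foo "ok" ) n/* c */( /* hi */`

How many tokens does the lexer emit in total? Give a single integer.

pos=0: emit STAR '*'
pos=2: emit ID 'val' (now at pos=5)
pos=6: emit ID 'n' (now at pos=7)
pos=8: emit ID 'foo' (now at pos=11)
pos=12: enter STRING mode
pos=12: emit STR "ok" (now at pos=16)
pos=17: emit RPAREN ')'
pos=19: emit ID 'n' (now at pos=20)
pos=20: enter COMMENT mode (saw '/*')
exit COMMENT mode (now at pos=27)
pos=27: emit LPAREN '('
pos=29: enter COMMENT mode (saw '/*')
exit COMMENT mode (now at pos=37)
DONE. 8 tokens: [STAR, ID, ID, ID, STR, RPAREN, ID, LPAREN]

Answer: 8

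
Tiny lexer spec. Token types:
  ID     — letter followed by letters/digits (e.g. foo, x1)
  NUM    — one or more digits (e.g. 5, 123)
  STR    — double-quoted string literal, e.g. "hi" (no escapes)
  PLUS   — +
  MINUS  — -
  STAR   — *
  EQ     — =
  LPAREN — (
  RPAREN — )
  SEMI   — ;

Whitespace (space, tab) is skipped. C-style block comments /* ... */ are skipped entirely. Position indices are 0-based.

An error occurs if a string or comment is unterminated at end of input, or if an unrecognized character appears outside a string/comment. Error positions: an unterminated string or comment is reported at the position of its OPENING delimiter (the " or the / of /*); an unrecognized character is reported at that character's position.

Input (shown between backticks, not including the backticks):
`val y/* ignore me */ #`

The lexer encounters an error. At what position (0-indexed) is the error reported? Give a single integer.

pos=0: emit ID 'val' (now at pos=3)
pos=4: emit ID 'y' (now at pos=5)
pos=5: enter COMMENT mode (saw '/*')
exit COMMENT mode (now at pos=20)
pos=21: ERROR — unrecognized char '#'

Answer: 21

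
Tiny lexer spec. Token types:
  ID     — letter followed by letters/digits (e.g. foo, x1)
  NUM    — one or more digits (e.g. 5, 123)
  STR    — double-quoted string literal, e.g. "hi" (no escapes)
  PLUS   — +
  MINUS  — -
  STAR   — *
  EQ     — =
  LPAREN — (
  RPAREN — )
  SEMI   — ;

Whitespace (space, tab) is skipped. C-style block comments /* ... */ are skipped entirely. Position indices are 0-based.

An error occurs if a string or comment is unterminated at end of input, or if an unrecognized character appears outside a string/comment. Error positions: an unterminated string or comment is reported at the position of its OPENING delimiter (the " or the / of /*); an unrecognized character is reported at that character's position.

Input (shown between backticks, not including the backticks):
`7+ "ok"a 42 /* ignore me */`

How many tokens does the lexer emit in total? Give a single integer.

Answer: 5

Derivation:
pos=0: emit NUM '7' (now at pos=1)
pos=1: emit PLUS '+'
pos=3: enter STRING mode
pos=3: emit STR "ok" (now at pos=7)
pos=7: emit ID 'a' (now at pos=8)
pos=9: emit NUM '42' (now at pos=11)
pos=12: enter COMMENT mode (saw '/*')
exit COMMENT mode (now at pos=27)
DONE. 5 tokens: [NUM, PLUS, STR, ID, NUM]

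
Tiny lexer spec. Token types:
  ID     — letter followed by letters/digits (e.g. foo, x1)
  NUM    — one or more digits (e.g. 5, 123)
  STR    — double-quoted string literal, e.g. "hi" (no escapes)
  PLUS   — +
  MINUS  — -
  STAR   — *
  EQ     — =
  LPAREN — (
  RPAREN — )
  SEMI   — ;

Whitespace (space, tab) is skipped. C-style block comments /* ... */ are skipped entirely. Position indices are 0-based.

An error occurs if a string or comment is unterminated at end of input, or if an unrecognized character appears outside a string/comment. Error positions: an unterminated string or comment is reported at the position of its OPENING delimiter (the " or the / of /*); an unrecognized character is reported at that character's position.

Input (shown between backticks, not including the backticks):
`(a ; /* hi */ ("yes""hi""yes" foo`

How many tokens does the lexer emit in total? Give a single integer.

pos=0: emit LPAREN '('
pos=1: emit ID 'a' (now at pos=2)
pos=3: emit SEMI ';'
pos=5: enter COMMENT mode (saw '/*')
exit COMMENT mode (now at pos=13)
pos=14: emit LPAREN '('
pos=15: enter STRING mode
pos=15: emit STR "yes" (now at pos=20)
pos=20: enter STRING mode
pos=20: emit STR "hi" (now at pos=24)
pos=24: enter STRING mode
pos=24: emit STR "yes" (now at pos=29)
pos=30: emit ID 'foo' (now at pos=33)
DONE. 8 tokens: [LPAREN, ID, SEMI, LPAREN, STR, STR, STR, ID]

Answer: 8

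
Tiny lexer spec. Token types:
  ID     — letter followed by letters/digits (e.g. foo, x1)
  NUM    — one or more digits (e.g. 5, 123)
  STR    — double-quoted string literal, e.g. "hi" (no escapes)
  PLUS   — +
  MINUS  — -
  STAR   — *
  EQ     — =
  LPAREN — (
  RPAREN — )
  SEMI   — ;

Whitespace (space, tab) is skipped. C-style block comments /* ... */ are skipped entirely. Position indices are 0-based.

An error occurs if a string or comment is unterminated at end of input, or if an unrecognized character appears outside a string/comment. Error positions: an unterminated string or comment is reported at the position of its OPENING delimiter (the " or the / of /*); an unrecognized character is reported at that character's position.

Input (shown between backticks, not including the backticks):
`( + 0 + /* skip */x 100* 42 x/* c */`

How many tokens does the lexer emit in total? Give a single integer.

pos=0: emit LPAREN '('
pos=2: emit PLUS '+'
pos=4: emit NUM '0' (now at pos=5)
pos=6: emit PLUS '+'
pos=8: enter COMMENT mode (saw '/*')
exit COMMENT mode (now at pos=18)
pos=18: emit ID 'x' (now at pos=19)
pos=20: emit NUM '100' (now at pos=23)
pos=23: emit STAR '*'
pos=25: emit NUM '42' (now at pos=27)
pos=28: emit ID 'x' (now at pos=29)
pos=29: enter COMMENT mode (saw '/*')
exit COMMENT mode (now at pos=36)
DONE. 9 tokens: [LPAREN, PLUS, NUM, PLUS, ID, NUM, STAR, NUM, ID]

Answer: 9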